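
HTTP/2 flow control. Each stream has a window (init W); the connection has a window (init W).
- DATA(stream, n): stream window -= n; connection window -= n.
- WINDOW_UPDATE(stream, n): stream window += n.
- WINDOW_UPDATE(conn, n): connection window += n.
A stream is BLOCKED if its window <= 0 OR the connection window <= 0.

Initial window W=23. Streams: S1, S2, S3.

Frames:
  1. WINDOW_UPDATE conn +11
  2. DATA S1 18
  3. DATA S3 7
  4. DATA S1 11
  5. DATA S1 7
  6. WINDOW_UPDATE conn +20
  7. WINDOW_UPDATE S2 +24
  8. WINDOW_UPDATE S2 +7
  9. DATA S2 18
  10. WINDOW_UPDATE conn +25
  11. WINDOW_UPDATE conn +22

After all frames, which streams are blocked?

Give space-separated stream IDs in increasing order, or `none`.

Answer: S1

Derivation:
Op 1: conn=34 S1=23 S2=23 S3=23 blocked=[]
Op 2: conn=16 S1=5 S2=23 S3=23 blocked=[]
Op 3: conn=9 S1=5 S2=23 S3=16 blocked=[]
Op 4: conn=-2 S1=-6 S2=23 S3=16 blocked=[1, 2, 3]
Op 5: conn=-9 S1=-13 S2=23 S3=16 blocked=[1, 2, 3]
Op 6: conn=11 S1=-13 S2=23 S3=16 blocked=[1]
Op 7: conn=11 S1=-13 S2=47 S3=16 blocked=[1]
Op 8: conn=11 S1=-13 S2=54 S3=16 blocked=[1]
Op 9: conn=-7 S1=-13 S2=36 S3=16 blocked=[1, 2, 3]
Op 10: conn=18 S1=-13 S2=36 S3=16 blocked=[1]
Op 11: conn=40 S1=-13 S2=36 S3=16 blocked=[1]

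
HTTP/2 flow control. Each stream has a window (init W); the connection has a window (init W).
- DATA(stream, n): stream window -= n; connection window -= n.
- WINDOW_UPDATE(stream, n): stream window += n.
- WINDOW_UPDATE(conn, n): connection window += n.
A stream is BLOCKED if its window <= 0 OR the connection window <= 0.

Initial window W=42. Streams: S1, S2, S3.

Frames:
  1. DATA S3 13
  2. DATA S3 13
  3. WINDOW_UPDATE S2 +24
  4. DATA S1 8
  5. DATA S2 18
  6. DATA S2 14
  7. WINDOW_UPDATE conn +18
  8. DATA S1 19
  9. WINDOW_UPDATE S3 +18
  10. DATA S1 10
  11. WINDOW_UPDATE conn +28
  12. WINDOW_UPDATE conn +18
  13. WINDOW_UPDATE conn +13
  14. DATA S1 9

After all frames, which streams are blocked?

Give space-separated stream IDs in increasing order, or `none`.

Op 1: conn=29 S1=42 S2=42 S3=29 blocked=[]
Op 2: conn=16 S1=42 S2=42 S3=16 blocked=[]
Op 3: conn=16 S1=42 S2=66 S3=16 blocked=[]
Op 4: conn=8 S1=34 S2=66 S3=16 blocked=[]
Op 5: conn=-10 S1=34 S2=48 S3=16 blocked=[1, 2, 3]
Op 6: conn=-24 S1=34 S2=34 S3=16 blocked=[1, 2, 3]
Op 7: conn=-6 S1=34 S2=34 S3=16 blocked=[1, 2, 3]
Op 8: conn=-25 S1=15 S2=34 S3=16 blocked=[1, 2, 3]
Op 9: conn=-25 S1=15 S2=34 S3=34 blocked=[1, 2, 3]
Op 10: conn=-35 S1=5 S2=34 S3=34 blocked=[1, 2, 3]
Op 11: conn=-7 S1=5 S2=34 S3=34 blocked=[1, 2, 3]
Op 12: conn=11 S1=5 S2=34 S3=34 blocked=[]
Op 13: conn=24 S1=5 S2=34 S3=34 blocked=[]
Op 14: conn=15 S1=-4 S2=34 S3=34 blocked=[1]

Answer: S1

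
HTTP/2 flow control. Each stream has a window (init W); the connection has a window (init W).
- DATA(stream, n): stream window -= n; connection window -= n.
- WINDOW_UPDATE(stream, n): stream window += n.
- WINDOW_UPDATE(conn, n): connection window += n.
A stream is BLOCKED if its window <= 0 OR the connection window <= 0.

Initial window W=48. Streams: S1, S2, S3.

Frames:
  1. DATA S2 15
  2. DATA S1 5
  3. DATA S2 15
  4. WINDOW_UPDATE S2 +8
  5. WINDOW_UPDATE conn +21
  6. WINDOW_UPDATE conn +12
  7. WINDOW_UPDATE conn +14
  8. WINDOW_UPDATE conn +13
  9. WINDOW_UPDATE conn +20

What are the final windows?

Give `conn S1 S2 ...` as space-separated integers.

Answer: 93 43 26 48

Derivation:
Op 1: conn=33 S1=48 S2=33 S3=48 blocked=[]
Op 2: conn=28 S1=43 S2=33 S3=48 blocked=[]
Op 3: conn=13 S1=43 S2=18 S3=48 blocked=[]
Op 4: conn=13 S1=43 S2=26 S3=48 blocked=[]
Op 5: conn=34 S1=43 S2=26 S3=48 blocked=[]
Op 6: conn=46 S1=43 S2=26 S3=48 blocked=[]
Op 7: conn=60 S1=43 S2=26 S3=48 blocked=[]
Op 8: conn=73 S1=43 S2=26 S3=48 blocked=[]
Op 9: conn=93 S1=43 S2=26 S3=48 blocked=[]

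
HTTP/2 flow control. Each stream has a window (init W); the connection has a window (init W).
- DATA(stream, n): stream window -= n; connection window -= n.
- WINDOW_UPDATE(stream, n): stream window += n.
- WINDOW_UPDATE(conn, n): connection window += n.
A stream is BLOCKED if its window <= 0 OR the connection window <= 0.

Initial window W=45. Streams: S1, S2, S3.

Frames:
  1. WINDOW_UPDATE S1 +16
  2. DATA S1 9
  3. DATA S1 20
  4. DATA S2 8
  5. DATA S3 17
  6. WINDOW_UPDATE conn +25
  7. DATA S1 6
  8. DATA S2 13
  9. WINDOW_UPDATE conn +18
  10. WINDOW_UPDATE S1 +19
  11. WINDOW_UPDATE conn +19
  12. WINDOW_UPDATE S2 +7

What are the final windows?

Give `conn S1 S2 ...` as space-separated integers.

Op 1: conn=45 S1=61 S2=45 S3=45 blocked=[]
Op 2: conn=36 S1=52 S2=45 S3=45 blocked=[]
Op 3: conn=16 S1=32 S2=45 S3=45 blocked=[]
Op 4: conn=8 S1=32 S2=37 S3=45 blocked=[]
Op 5: conn=-9 S1=32 S2=37 S3=28 blocked=[1, 2, 3]
Op 6: conn=16 S1=32 S2=37 S3=28 blocked=[]
Op 7: conn=10 S1=26 S2=37 S3=28 blocked=[]
Op 8: conn=-3 S1=26 S2=24 S3=28 blocked=[1, 2, 3]
Op 9: conn=15 S1=26 S2=24 S3=28 blocked=[]
Op 10: conn=15 S1=45 S2=24 S3=28 blocked=[]
Op 11: conn=34 S1=45 S2=24 S3=28 blocked=[]
Op 12: conn=34 S1=45 S2=31 S3=28 blocked=[]

Answer: 34 45 31 28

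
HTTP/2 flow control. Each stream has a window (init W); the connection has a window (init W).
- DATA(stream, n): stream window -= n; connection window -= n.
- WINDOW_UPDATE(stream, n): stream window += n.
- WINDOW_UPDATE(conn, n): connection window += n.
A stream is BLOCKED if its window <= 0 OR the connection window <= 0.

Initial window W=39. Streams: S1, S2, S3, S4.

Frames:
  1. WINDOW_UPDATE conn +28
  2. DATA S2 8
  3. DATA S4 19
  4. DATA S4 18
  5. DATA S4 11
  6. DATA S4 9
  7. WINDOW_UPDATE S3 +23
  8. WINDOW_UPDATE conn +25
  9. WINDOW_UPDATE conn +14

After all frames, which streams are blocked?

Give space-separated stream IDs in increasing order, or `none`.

Op 1: conn=67 S1=39 S2=39 S3=39 S4=39 blocked=[]
Op 2: conn=59 S1=39 S2=31 S3=39 S4=39 blocked=[]
Op 3: conn=40 S1=39 S2=31 S3=39 S4=20 blocked=[]
Op 4: conn=22 S1=39 S2=31 S3=39 S4=2 blocked=[]
Op 5: conn=11 S1=39 S2=31 S3=39 S4=-9 blocked=[4]
Op 6: conn=2 S1=39 S2=31 S3=39 S4=-18 blocked=[4]
Op 7: conn=2 S1=39 S2=31 S3=62 S4=-18 blocked=[4]
Op 8: conn=27 S1=39 S2=31 S3=62 S4=-18 blocked=[4]
Op 9: conn=41 S1=39 S2=31 S3=62 S4=-18 blocked=[4]

Answer: S4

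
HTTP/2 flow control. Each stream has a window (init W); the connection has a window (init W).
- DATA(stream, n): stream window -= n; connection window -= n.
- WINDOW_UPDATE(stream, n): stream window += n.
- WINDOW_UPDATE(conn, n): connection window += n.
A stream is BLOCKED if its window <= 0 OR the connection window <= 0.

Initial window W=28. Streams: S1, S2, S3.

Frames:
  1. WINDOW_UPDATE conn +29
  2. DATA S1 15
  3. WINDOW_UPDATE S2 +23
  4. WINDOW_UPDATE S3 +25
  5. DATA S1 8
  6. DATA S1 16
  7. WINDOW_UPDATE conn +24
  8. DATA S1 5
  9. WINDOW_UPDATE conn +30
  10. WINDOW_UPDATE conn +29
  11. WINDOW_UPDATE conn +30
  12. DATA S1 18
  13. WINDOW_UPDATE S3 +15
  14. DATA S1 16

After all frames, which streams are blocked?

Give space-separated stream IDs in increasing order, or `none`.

Answer: S1

Derivation:
Op 1: conn=57 S1=28 S2=28 S3=28 blocked=[]
Op 2: conn=42 S1=13 S2=28 S3=28 blocked=[]
Op 3: conn=42 S1=13 S2=51 S3=28 blocked=[]
Op 4: conn=42 S1=13 S2=51 S3=53 blocked=[]
Op 5: conn=34 S1=5 S2=51 S3=53 blocked=[]
Op 6: conn=18 S1=-11 S2=51 S3=53 blocked=[1]
Op 7: conn=42 S1=-11 S2=51 S3=53 blocked=[1]
Op 8: conn=37 S1=-16 S2=51 S3=53 blocked=[1]
Op 9: conn=67 S1=-16 S2=51 S3=53 blocked=[1]
Op 10: conn=96 S1=-16 S2=51 S3=53 blocked=[1]
Op 11: conn=126 S1=-16 S2=51 S3=53 blocked=[1]
Op 12: conn=108 S1=-34 S2=51 S3=53 blocked=[1]
Op 13: conn=108 S1=-34 S2=51 S3=68 blocked=[1]
Op 14: conn=92 S1=-50 S2=51 S3=68 blocked=[1]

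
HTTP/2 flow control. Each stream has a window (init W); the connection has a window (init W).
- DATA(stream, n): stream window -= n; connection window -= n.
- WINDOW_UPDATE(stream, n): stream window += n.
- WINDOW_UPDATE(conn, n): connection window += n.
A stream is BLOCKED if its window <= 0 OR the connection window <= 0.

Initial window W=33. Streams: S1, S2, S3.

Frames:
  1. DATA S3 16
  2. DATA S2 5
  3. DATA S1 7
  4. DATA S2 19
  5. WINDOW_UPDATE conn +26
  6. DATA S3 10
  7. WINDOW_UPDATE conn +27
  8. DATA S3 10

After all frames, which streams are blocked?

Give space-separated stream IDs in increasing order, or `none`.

Answer: S3

Derivation:
Op 1: conn=17 S1=33 S2=33 S3=17 blocked=[]
Op 2: conn=12 S1=33 S2=28 S3=17 blocked=[]
Op 3: conn=5 S1=26 S2=28 S3=17 blocked=[]
Op 4: conn=-14 S1=26 S2=9 S3=17 blocked=[1, 2, 3]
Op 5: conn=12 S1=26 S2=9 S3=17 blocked=[]
Op 6: conn=2 S1=26 S2=9 S3=7 blocked=[]
Op 7: conn=29 S1=26 S2=9 S3=7 blocked=[]
Op 8: conn=19 S1=26 S2=9 S3=-3 blocked=[3]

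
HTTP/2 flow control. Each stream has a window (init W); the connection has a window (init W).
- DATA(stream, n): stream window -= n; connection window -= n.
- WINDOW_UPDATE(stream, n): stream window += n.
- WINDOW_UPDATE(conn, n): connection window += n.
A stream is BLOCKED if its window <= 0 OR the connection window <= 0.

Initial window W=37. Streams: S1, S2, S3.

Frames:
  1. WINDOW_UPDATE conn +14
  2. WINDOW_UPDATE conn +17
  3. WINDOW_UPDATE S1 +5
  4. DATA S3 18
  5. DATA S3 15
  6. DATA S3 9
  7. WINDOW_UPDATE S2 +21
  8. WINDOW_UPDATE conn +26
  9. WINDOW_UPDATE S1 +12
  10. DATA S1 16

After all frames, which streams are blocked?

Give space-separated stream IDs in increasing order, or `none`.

Op 1: conn=51 S1=37 S2=37 S3=37 blocked=[]
Op 2: conn=68 S1=37 S2=37 S3=37 blocked=[]
Op 3: conn=68 S1=42 S2=37 S3=37 blocked=[]
Op 4: conn=50 S1=42 S2=37 S3=19 blocked=[]
Op 5: conn=35 S1=42 S2=37 S3=4 blocked=[]
Op 6: conn=26 S1=42 S2=37 S3=-5 blocked=[3]
Op 7: conn=26 S1=42 S2=58 S3=-5 blocked=[3]
Op 8: conn=52 S1=42 S2=58 S3=-5 blocked=[3]
Op 9: conn=52 S1=54 S2=58 S3=-5 blocked=[3]
Op 10: conn=36 S1=38 S2=58 S3=-5 blocked=[3]

Answer: S3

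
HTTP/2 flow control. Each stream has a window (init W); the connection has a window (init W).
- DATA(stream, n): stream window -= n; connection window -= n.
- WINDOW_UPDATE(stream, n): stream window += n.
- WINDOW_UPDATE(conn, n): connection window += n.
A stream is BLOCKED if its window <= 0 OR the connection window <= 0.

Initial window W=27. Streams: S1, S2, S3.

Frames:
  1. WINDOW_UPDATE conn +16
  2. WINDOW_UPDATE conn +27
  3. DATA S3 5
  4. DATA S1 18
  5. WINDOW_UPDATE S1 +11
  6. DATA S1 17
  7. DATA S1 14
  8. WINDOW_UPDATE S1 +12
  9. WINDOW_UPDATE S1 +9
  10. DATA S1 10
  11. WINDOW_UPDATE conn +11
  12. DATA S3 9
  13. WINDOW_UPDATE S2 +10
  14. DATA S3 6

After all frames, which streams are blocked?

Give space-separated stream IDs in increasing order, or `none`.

Op 1: conn=43 S1=27 S2=27 S3=27 blocked=[]
Op 2: conn=70 S1=27 S2=27 S3=27 blocked=[]
Op 3: conn=65 S1=27 S2=27 S3=22 blocked=[]
Op 4: conn=47 S1=9 S2=27 S3=22 blocked=[]
Op 5: conn=47 S1=20 S2=27 S3=22 blocked=[]
Op 6: conn=30 S1=3 S2=27 S3=22 blocked=[]
Op 7: conn=16 S1=-11 S2=27 S3=22 blocked=[1]
Op 8: conn=16 S1=1 S2=27 S3=22 blocked=[]
Op 9: conn=16 S1=10 S2=27 S3=22 blocked=[]
Op 10: conn=6 S1=0 S2=27 S3=22 blocked=[1]
Op 11: conn=17 S1=0 S2=27 S3=22 blocked=[1]
Op 12: conn=8 S1=0 S2=27 S3=13 blocked=[1]
Op 13: conn=8 S1=0 S2=37 S3=13 blocked=[1]
Op 14: conn=2 S1=0 S2=37 S3=7 blocked=[1]

Answer: S1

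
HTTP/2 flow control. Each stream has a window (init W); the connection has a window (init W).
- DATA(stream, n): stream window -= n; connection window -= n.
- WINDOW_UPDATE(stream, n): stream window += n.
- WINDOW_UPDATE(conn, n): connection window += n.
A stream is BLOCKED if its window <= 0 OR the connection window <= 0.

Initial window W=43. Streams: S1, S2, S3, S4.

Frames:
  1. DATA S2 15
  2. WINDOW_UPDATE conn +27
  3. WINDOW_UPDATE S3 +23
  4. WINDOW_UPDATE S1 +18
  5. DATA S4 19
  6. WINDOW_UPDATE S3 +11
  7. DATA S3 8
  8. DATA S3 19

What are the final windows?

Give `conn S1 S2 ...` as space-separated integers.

Answer: 9 61 28 50 24

Derivation:
Op 1: conn=28 S1=43 S2=28 S3=43 S4=43 blocked=[]
Op 2: conn=55 S1=43 S2=28 S3=43 S4=43 blocked=[]
Op 3: conn=55 S1=43 S2=28 S3=66 S4=43 blocked=[]
Op 4: conn=55 S1=61 S2=28 S3=66 S4=43 blocked=[]
Op 5: conn=36 S1=61 S2=28 S3=66 S4=24 blocked=[]
Op 6: conn=36 S1=61 S2=28 S3=77 S4=24 blocked=[]
Op 7: conn=28 S1=61 S2=28 S3=69 S4=24 blocked=[]
Op 8: conn=9 S1=61 S2=28 S3=50 S4=24 blocked=[]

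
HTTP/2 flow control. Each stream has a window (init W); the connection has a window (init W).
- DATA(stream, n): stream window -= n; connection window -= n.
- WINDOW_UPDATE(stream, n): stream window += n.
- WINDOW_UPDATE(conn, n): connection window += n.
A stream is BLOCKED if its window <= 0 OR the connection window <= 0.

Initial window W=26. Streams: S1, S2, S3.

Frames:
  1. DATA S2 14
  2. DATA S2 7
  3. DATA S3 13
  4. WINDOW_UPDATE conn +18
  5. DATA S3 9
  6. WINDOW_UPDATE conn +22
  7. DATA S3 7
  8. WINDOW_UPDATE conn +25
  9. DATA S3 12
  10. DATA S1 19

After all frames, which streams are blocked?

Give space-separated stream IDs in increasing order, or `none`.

Op 1: conn=12 S1=26 S2=12 S3=26 blocked=[]
Op 2: conn=5 S1=26 S2=5 S3=26 blocked=[]
Op 3: conn=-8 S1=26 S2=5 S3=13 blocked=[1, 2, 3]
Op 4: conn=10 S1=26 S2=5 S3=13 blocked=[]
Op 5: conn=1 S1=26 S2=5 S3=4 blocked=[]
Op 6: conn=23 S1=26 S2=5 S3=4 blocked=[]
Op 7: conn=16 S1=26 S2=5 S3=-3 blocked=[3]
Op 8: conn=41 S1=26 S2=5 S3=-3 blocked=[3]
Op 9: conn=29 S1=26 S2=5 S3=-15 blocked=[3]
Op 10: conn=10 S1=7 S2=5 S3=-15 blocked=[3]

Answer: S3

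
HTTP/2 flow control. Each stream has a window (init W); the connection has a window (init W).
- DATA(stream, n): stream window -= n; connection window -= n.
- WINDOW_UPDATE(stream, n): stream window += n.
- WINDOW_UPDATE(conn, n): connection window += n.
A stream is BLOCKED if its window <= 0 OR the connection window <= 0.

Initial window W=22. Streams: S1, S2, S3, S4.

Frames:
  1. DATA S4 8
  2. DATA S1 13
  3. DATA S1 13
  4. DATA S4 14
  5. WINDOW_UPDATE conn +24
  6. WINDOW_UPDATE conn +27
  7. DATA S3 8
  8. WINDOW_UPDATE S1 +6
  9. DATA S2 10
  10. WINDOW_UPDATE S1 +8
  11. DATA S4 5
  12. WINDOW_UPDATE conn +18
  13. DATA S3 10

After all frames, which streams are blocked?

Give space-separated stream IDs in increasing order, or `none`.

Op 1: conn=14 S1=22 S2=22 S3=22 S4=14 blocked=[]
Op 2: conn=1 S1=9 S2=22 S3=22 S4=14 blocked=[]
Op 3: conn=-12 S1=-4 S2=22 S3=22 S4=14 blocked=[1, 2, 3, 4]
Op 4: conn=-26 S1=-4 S2=22 S3=22 S4=0 blocked=[1, 2, 3, 4]
Op 5: conn=-2 S1=-4 S2=22 S3=22 S4=0 blocked=[1, 2, 3, 4]
Op 6: conn=25 S1=-4 S2=22 S3=22 S4=0 blocked=[1, 4]
Op 7: conn=17 S1=-4 S2=22 S3=14 S4=0 blocked=[1, 4]
Op 8: conn=17 S1=2 S2=22 S3=14 S4=0 blocked=[4]
Op 9: conn=7 S1=2 S2=12 S3=14 S4=0 blocked=[4]
Op 10: conn=7 S1=10 S2=12 S3=14 S4=0 blocked=[4]
Op 11: conn=2 S1=10 S2=12 S3=14 S4=-5 blocked=[4]
Op 12: conn=20 S1=10 S2=12 S3=14 S4=-5 blocked=[4]
Op 13: conn=10 S1=10 S2=12 S3=4 S4=-5 blocked=[4]

Answer: S4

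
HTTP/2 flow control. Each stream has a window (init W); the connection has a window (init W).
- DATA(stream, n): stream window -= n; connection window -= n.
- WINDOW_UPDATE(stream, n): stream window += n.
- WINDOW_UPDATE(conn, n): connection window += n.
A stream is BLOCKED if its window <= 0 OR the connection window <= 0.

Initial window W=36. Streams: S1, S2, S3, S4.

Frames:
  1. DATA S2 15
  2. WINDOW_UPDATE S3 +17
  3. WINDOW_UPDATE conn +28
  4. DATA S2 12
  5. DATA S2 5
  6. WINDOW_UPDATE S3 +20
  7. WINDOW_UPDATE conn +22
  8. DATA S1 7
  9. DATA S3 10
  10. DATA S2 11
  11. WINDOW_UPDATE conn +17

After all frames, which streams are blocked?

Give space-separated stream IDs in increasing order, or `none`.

Op 1: conn=21 S1=36 S2=21 S3=36 S4=36 blocked=[]
Op 2: conn=21 S1=36 S2=21 S3=53 S4=36 blocked=[]
Op 3: conn=49 S1=36 S2=21 S3=53 S4=36 blocked=[]
Op 4: conn=37 S1=36 S2=9 S3=53 S4=36 blocked=[]
Op 5: conn=32 S1=36 S2=4 S3=53 S4=36 blocked=[]
Op 6: conn=32 S1=36 S2=4 S3=73 S4=36 blocked=[]
Op 7: conn=54 S1=36 S2=4 S3=73 S4=36 blocked=[]
Op 8: conn=47 S1=29 S2=4 S3=73 S4=36 blocked=[]
Op 9: conn=37 S1=29 S2=4 S3=63 S4=36 blocked=[]
Op 10: conn=26 S1=29 S2=-7 S3=63 S4=36 blocked=[2]
Op 11: conn=43 S1=29 S2=-7 S3=63 S4=36 blocked=[2]

Answer: S2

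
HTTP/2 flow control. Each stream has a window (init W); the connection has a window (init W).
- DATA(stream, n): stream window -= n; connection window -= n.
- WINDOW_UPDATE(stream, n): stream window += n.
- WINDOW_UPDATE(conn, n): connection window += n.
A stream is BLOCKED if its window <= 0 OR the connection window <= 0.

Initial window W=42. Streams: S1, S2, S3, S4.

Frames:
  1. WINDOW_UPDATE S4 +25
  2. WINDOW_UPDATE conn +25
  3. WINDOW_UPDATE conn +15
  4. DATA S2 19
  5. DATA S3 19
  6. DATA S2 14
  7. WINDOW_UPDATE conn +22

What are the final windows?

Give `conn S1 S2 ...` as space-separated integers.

Op 1: conn=42 S1=42 S2=42 S3=42 S4=67 blocked=[]
Op 2: conn=67 S1=42 S2=42 S3=42 S4=67 blocked=[]
Op 3: conn=82 S1=42 S2=42 S3=42 S4=67 blocked=[]
Op 4: conn=63 S1=42 S2=23 S3=42 S4=67 blocked=[]
Op 5: conn=44 S1=42 S2=23 S3=23 S4=67 blocked=[]
Op 6: conn=30 S1=42 S2=9 S3=23 S4=67 blocked=[]
Op 7: conn=52 S1=42 S2=9 S3=23 S4=67 blocked=[]

Answer: 52 42 9 23 67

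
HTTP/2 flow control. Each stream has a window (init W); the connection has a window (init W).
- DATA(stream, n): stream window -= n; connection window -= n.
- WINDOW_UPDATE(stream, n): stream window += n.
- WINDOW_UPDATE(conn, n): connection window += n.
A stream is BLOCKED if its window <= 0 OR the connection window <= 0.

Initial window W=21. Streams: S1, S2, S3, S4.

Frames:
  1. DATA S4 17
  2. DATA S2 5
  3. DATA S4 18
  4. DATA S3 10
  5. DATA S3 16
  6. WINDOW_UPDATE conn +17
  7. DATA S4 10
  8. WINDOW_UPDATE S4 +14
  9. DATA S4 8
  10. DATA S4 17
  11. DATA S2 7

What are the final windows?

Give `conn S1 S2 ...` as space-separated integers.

Answer: -70 21 9 -5 -35

Derivation:
Op 1: conn=4 S1=21 S2=21 S3=21 S4=4 blocked=[]
Op 2: conn=-1 S1=21 S2=16 S3=21 S4=4 blocked=[1, 2, 3, 4]
Op 3: conn=-19 S1=21 S2=16 S3=21 S4=-14 blocked=[1, 2, 3, 4]
Op 4: conn=-29 S1=21 S2=16 S3=11 S4=-14 blocked=[1, 2, 3, 4]
Op 5: conn=-45 S1=21 S2=16 S3=-5 S4=-14 blocked=[1, 2, 3, 4]
Op 6: conn=-28 S1=21 S2=16 S3=-5 S4=-14 blocked=[1, 2, 3, 4]
Op 7: conn=-38 S1=21 S2=16 S3=-5 S4=-24 blocked=[1, 2, 3, 4]
Op 8: conn=-38 S1=21 S2=16 S3=-5 S4=-10 blocked=[1, 2, 3, 4]
Op 9: conn=-46 S1=21 S2=16 S3=-5 S4=-18 blocked=[1, 2, 3, 4]
Op 10: conn=-63 S1=21 S2=16 S3=-5 S4=-35 blocked=[1, 2, 3, 4]
Op 11: conn=-70 S1=21 S2=9 S3=-5 S4=-35 blocked=[1, 2, 3, 4]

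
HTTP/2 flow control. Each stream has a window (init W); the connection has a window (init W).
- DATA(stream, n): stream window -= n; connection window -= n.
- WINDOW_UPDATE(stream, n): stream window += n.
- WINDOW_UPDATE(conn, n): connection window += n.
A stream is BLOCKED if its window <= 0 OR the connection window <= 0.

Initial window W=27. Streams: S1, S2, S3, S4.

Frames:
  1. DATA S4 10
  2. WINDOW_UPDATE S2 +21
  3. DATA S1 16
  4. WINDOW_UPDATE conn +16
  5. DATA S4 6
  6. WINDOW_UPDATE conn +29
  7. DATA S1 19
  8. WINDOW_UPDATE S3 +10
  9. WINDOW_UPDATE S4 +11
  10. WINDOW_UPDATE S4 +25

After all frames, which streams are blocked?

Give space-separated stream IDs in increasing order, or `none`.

Answer: S1

Derivation:
Op 1: conn=17 S1=27 S2=27 S3=27 S4=17 blocked=[]
Op 2: conn=17 S1=27 S2=48 S3=27 S4=17 blocked=[]
Op 3: conn=1 S1=11 S2=48 S3=27 S4=17 blocked=[]
Op 4: conn=17 S1=11 S2=48 S3=27 S4=17 blocked=[]
Op 5: conn=11 S1=11 S2=48 S3=27 S4=11 blocked=[]
Op 6: conn=40 S1=11 S2=48 S3=27 S4=11 blocked=[]
Op 7: conn=21 S1=-8 S2=48 S3=27 S4=11 blocked=[1]
Op 8: conn=21 S1=-8 S2=48 S3=37 S4=11 blocked=[1]
Op 9: conn=21 S1=-8 S2=48 S3=37 S4=22 blocked=[1]
Op 10: conn=21 S1=-8 S2=48 S3=37 S4=47 blocked=[1]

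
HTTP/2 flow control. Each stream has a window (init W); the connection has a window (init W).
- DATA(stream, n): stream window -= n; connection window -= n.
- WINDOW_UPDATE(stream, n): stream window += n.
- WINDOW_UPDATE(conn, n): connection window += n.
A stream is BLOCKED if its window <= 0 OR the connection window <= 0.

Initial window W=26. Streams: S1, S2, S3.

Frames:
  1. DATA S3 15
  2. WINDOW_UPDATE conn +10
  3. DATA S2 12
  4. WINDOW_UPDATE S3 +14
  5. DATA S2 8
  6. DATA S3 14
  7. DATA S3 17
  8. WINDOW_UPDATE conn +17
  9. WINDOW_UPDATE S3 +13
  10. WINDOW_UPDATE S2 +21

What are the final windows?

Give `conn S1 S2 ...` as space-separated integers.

Answer: -13 26 27 7

Derivation:
Op 1: conn=11 S1=26 S2=26 S3=11 blocked=[]
Op 2: conn=21 S1=26 S2=26 S3=11 blocked=[]
Op 3: conn=9 S1=26 S2=14 S3=11 blocked=[]
Op 4: conn=9 S1=26 S2=14 S3=25 blocked=[]
Op 5: conn=1 S1=26 S2=6 S3=25 blocked=[]
Op 6: conn=-13 S1=26 S2=6 S3=11 blocked=[1, 2, 3]
Op 7: conn=-30 S1=26 S2=6 S3=-6 blocked=[1, 2, 3]
Op 8: conn=-13 S1=26 S2=6 S3=-6 blocked=[1, 2, 3]
Op 9: conn=-13 S1=26 S2=6 S3=7 blocked=[1, 2, 3]
Op 10: conn=-13 S1=26 S2=27 S3=7 blocked=[1, 2, 3]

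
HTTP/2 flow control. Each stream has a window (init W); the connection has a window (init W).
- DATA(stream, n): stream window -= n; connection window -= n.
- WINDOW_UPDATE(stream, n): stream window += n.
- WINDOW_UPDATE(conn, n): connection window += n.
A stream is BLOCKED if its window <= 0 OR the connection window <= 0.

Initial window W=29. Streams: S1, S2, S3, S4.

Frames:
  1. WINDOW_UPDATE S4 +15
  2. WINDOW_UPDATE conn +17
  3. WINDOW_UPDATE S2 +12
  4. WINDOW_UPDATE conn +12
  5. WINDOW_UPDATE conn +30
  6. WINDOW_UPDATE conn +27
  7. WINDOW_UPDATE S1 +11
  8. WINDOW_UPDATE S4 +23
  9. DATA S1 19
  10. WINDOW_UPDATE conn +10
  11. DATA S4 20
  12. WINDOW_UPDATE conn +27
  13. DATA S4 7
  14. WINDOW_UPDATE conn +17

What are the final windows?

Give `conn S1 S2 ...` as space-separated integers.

Op 1: conn=29 S1=29 S2=29 S3=29 S4=44 blocked=[]
Op 2: conn=46 S1=29 S2=29 S3=29 S4=44 blocked=[]
Op 3: conn=46 S1=29 S2=41 S3=29 S4=44 blocked=[]
Op 4: conn=58 S1=29 S2=41 S3=29 S4=44 blocked=[]
Op 5: conn=88 S1=29 S2=41 S3=29 S4=44 blocked=[]
Op 6: conn=115 S1=29 S2=41 S3=29 S4=44 blocked=[]
Op 7: conn=115 S1=40 S2=41 S3=29 S4=44 blocked=[]
Op 8: conn=115 S1=40 S2=41 S3=29 S4=67 blocked=[]
Op 9: conn=96 S1=21 S2=41 S3=29 S4=67 blocked=[]
Op 10: conn=106 S1=21 S2=41 S3=29 S4=67 blocked=[]
Op 11: conn=86 S1=21 S2=41 S3=29 S4=47 blocked=[]
Op 12: conn=113 S1=21 S2=41 S3=29 S4=47 blocked=[]
Op 13: conn=106 S1=21 S2=41 S3=29 S4=40 blocked=[]
Op 14: conn=123 S1=21 S2=41 S3=29 S4=40 blocked=[]

Answer: 123 21 41 29 40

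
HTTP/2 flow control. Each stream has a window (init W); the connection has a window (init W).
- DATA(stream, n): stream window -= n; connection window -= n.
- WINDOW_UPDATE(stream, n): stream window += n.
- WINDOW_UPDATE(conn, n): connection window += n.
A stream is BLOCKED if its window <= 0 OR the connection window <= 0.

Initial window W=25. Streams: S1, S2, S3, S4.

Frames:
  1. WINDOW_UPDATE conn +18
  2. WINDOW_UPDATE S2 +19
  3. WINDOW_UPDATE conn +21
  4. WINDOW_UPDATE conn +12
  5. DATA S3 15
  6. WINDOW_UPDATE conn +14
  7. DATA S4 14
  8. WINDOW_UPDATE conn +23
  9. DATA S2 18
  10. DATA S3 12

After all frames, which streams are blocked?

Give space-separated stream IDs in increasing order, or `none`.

Op 1: conn=43 S1=25 S2=25 S3=25 S4=25 blocked=[]
Op 2: conn=43 S1=25 S2=44 S3=25 S4=25 blocked=[]
Op 3: conn=64 S1=25 S2=44 S3=25 S4=25 blocked=[]
Op 4: conn=76 S1=25 S2=44 S3=25 S4=25 blocked=[]
Op 5: conn=61 S1=25 S2=44 S3=10 S4=25 blocked=[]
Op 6: conn=75 S1=25 S2=44 S3=10 S4=25 blocked=[]
Op 7: conn=61 S1=25 S2=44 S3=10 S4=11 blocked=[]
Op 8: conn=84 S1=25 S2=44 S3=10 S4=11 blocked=[]
Op 9: conn=66 S1=25 S2=26 S3=10 S4=11 blocked=[]
Op 10: conn=54 S1=25 S2=26 S3=-2 S4=11 blocked=[3]

Answer: S3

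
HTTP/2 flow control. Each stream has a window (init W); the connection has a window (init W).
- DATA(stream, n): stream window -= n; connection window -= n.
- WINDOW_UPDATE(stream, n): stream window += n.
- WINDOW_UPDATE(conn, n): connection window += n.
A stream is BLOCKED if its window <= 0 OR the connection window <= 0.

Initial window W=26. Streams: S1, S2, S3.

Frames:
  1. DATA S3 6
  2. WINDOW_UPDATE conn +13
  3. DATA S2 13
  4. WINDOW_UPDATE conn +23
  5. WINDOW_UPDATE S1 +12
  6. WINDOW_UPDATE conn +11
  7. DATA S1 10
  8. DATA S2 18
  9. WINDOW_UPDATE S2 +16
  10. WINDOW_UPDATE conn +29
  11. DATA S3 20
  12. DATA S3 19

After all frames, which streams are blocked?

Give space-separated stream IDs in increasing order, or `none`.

Answer: S3

Derivation:
Op 1: conn=20 S1=26 S2=26 S3=20 blocked=[]
Op 2: conn=33 S1=26 S2=26 S3=20 blocked=[]
Op 3: conn=20 S1=26 S2=13 S3=20 blocked=[]
Op 4: conn=43 S1=26 S2=13 S3=20 blocked=[]
Op 5: conn=43 S1=38 S2=13 S3=20 blocked=[]
Op 6: conn=54 S1=38 S2=13 S3=20 blocked=[]
Op 7: conn=44 S1=28 S2=13 S3=20 blocked=[]
Op 8: conn=26 S1=28 S2=-5 S3=20 blocked=[2]
Op 9: conn=26 S1=28 S2=11 S3=20 blocked=[]
Op 10: conn=55 S1=28 S2=11 S3=20 blocked=[]
Op 11: conn=35 S1=28 S2=11 S3=0 blocked=[3]
Op 12: conn=16 S1=28 S2=11 S3=-19 blocked=[3]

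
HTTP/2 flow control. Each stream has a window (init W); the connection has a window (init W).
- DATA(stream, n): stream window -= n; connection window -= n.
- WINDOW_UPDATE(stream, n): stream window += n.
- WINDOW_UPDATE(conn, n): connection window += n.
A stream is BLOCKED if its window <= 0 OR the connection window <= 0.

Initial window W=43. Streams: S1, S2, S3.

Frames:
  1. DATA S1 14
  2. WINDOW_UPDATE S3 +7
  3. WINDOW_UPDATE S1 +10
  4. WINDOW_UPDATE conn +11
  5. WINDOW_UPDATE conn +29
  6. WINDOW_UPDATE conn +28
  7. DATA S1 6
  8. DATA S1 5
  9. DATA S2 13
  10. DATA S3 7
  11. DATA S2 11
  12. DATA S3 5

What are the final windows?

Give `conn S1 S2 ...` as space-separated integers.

Answer: 50 28 19 38

Derivation:
Op 1: conn=29 S1=29 S2=43 S3=43 blocked=[]
Op 2: conn=29 S1=29 S2=43 S3=50 blocked=[]
Op 3: conn=29 S1=39 S2=43 S3=50 blocked=[]
Op 4: conn=40 S1=39 S2=43 S3=50 blocked=[]
Op 5: conn=69 S1=39 S2=43 S3=50 blocked=[]
Op 6: conn=97 S1=39 S2=43 S3=50 blocked=[]
Op 7: conn=91 S1=33 S2=43 S3=50 blocked=[]
Op 8: conn=86 S1=28 S2=43 S3=50 blocked=[]
Op 9: conn=73 S1=28 S2=30 S3=50 blocked=[]
Op 10: conn=66 S1=28 S2=30 S3=43 blocked=[]
Op 11: conn=55 S1=28 S2=19 S3=43 blocked=[]
Op 12: conn=50 S1=28 S2=19 S3=38 blocked=[]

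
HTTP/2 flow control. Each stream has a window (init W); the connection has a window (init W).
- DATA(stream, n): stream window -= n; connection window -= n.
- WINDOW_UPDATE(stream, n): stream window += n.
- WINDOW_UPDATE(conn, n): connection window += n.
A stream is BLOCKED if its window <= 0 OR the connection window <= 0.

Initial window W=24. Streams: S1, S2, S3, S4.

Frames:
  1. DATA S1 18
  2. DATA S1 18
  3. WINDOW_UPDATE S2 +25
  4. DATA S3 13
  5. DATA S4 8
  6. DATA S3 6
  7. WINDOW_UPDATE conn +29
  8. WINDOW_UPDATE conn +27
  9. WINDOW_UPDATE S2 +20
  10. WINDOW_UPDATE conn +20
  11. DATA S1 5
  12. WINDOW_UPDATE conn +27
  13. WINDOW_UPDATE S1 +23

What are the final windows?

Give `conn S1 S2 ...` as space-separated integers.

Op 1: conn=6 S1=6 S2=24 S3=24 S4=24 blocked=[]
Op 2: conn=-12 S1=-12 S2=24 S3=24 S4=24 blocked=[1, 2, 3, 4]
Op 3: conn=-12 S1=-12 S2=49 S3=24 S4=24 blocked=[1, 2, 3, 4]
Op 4: conn=-25 S1=-12 S2=49 S3=11 S4=24 blocked=[1, 2, 3, 4]
Op 5: conn=-33 S1=-12 S2=49 S3=11 S4=16 blocked=[1, 2, 3, 4]
Op 6: conn=-39 S1=-12 S2=49 S3=5 S4=16 blocked=[1, 2, 3, 4]
Op 7: conn=-10 S1=-12 S2=49 S3=5 S4=16 blocked=[1, 2, 3, 4]
Op 8: conn=17 S1=-12 S2=49 S3=5 S4=16 blocked=[1]
Op 9: conn=17 S1=-12 S2=69 S3=5 S4=16 blocked=[1]
Op 10: conn=37 S1=-12 S2=69 S3=5 S4=16 blocked=[1]
Op 11: conn=32 S1=-17 S2=69 S3=5 S4=16 blocked=[1]
Op 12: conn=59 S1=-17 S2=69 S3=5 S4=16 blocked=[1]
Op 13: conn=59 S1=6 S2=69 S3=5 S4=16 blocked=[]

Answer: 59 6 69 5 16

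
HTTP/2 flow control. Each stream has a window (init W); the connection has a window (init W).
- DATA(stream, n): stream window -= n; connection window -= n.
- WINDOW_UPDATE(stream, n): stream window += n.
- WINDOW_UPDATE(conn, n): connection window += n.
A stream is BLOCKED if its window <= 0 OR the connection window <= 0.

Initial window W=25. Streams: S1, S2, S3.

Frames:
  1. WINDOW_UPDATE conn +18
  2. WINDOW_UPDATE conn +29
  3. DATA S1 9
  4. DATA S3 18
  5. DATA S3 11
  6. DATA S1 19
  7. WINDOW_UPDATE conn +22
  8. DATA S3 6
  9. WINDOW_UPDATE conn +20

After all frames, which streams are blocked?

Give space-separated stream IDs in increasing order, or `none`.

Op 1: conn=43 S1=25 S2=25 S3=25 blocked=[]
Op 2: conn=72 S1=25 S2=25 S3=25 blocked=[]
Op 3: conn=63 S1=16 S2=25 S3=25 blocked=[]
Op 4: conn=45 S1=16 S2=25 S3=7 blocked=[]
Op 5: conn=34 S1=16 S2=25 S3=-4 blocked=[3]
Op 6: conn=15 S1=-3 S2=25 S3=-4 blocked=[1, 3]
Op 7: conn=37 S1=-3 S2=25 S3=-4 blocked=[1, 3]
Op 8: conn=31 S1=-3 S2=25 S3=-10 blocked=[1, 3]
Op 9: conn=51 S1=-3 S2=25 S3=-10 blocked=[1, 3]

Answer: S1 S3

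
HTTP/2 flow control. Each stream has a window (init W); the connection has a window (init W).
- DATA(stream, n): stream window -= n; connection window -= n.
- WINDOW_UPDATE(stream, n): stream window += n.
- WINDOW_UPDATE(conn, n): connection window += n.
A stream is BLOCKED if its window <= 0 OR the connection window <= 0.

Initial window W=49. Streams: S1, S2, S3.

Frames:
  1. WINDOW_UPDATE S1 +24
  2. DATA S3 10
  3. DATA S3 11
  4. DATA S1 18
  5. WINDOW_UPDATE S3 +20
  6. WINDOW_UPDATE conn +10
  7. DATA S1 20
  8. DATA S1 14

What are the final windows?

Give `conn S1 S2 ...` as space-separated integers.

Answer: -14 21 49 48

Derivation:
Op 1: conn=49 S1=73 S2=49 S3=49 blocked=[]
Op 2: conn=39 S1=73 S2=49 S3=39 blocked=[]
Op 3: conn=28 S1=73 S2=49 S3=28 blocked=[]
Op 4: conn=10 S1=55 S2=49 S3=28 blocked=[]
Op 5: conn=10 S1=55 S2=49 S3=48 blocked=[]
Op 6: conn=20 S1=55 S2=49 S3=48 blocked=[]
Op 7: conn=0 S1=35 S2=49 S3=48 blocked=[1, 2, 3]
Op 8: conn=-14 S1=21 S2=49 S3=48 blocked=[1, 2, 3]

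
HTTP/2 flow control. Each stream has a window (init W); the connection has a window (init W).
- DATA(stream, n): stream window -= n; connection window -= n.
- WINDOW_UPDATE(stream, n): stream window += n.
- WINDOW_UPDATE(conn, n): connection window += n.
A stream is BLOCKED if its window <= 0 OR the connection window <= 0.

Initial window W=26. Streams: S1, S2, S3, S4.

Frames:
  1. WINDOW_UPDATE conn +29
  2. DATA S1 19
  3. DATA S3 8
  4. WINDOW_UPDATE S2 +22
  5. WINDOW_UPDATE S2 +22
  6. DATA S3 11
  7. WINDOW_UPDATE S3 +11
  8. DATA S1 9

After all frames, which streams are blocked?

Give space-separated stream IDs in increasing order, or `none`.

Answer: S1

Derivation:
Op 1: conn=55 S1=26 S2=26 S3=26 S4=26 blocked=[]
Op 2: conn=36 S1=7 S2=26 S3=26 S4=26 blocked=[]
Op 3: conn=28 S1=7 S2=26 S3=18 S4=26 blocked=[]
Op 4: conn=28 S1=7 S2=48 S3=18 S4=26 blocked=[]
Op 5: conn=28 S1=7 S2=70 S3=18 S4=26 blocked=[]
Op 6: conn=17 S1=7 S2=70 S3=7 S4=26 blocked=[]
Op 7: conn=17 S1=7 S2=70 S3=18 S4=26 blocked=[]
Op 8: conn=8 S1=-2 S2=70 S3=18 S4=26 blocked=[1]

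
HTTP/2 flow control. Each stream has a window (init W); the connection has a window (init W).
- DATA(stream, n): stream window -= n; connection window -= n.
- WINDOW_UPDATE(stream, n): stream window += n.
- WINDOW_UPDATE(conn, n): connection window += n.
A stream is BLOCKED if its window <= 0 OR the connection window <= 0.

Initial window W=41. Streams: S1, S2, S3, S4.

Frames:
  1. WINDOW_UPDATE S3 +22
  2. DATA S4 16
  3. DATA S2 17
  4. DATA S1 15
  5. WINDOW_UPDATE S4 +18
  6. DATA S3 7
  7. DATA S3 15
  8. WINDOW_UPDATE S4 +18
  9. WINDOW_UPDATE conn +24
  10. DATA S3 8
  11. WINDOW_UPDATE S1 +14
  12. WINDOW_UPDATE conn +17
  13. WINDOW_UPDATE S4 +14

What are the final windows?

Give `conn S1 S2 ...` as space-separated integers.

Answer: 4 40 24 33 75

Derivation:
Op 1: conn=41 S1=41 S2=41 S3=63 S4=41 blocked=[]
Op 2: conn=25 S1=41 S2=41 S3=63 S4=25 blocked=[]
Op 3: conn=8 S1=41 S2=24 S3=63 S4=25 blocked=[]
Op 4: conn=-7 S1=26 S2=24 S3=63 S4=25 blocked=[1, 2, 3, 4]
Op 5: conn=-7 S1=26 S2=24 S3=63 S4=43 blocked=[1, 2, 3, 4]
Op 6: conn=-14 S1=26 S2=24 S3=56 S4=43 blocked=[1, 2, 3, 4]
Op 7: conn=-29 S1=26 S2=24 S3=41 S4=43 blocked=[1, 2, 3, 4]
Op 8: conn=-29 S1=26 S2=24 S3=41 S4=61 blocked=[1, 2, 3, 4]
Op 9: conn=-5 S1=26 S2=24 S3=41 S4=61 blocked=[1, 2, 3, 4]
Op 10: conn=-13 S1=26 S2=24 S3=33 S4=61 blocked=[1, 2, 3, 4]
Op 11: conn=-13 S1=40 S2=24 S3=33 S4=61 blocked=[1, 2, 3, 4]
Op 12: conn=4 S1=40 S2=24 S3=33 S4=61 blocked=[]
Op 13: conn=4 S1=40 S2=24 S3=33 S4=75 blocked=[]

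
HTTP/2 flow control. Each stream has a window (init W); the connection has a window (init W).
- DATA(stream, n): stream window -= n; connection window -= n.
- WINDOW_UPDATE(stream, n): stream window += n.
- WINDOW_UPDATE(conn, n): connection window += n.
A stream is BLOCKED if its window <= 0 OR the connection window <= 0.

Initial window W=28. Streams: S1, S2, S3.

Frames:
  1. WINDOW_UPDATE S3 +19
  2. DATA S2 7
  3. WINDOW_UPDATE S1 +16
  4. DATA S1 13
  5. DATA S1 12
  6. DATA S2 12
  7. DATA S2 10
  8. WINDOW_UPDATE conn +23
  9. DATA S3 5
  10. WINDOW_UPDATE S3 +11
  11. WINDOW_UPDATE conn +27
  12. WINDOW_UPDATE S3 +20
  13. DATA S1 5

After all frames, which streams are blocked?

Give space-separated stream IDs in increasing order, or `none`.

Answer: S2

Derivation:
Op 1: conn=28 S1=28 S2=28 S3=47 blocked=[]
Op 2: conn=21 S1=28 S2=21 S3=47 blocked=[]
Op 3: conn=21 S1=44 S2=21 S3=47 blocked=[]
Op 4: conn=8 S1=31 S2=21 S3=47 blocked=[]
Op 5: conn=-4 S1=19 S2=21 S3=47 blocked=[1, 2, 3]
Op 6: conn=-16 S1=19 S2=9 S3=47 blocked=[1, 2, 3]
Op 7: conn=-26 S1=19 S2=-1 S3=47 blocked=[1, 2, 3]
Op 8: conn=-3 S1=19 S2=-1 S3=47 blocked=[1, 2, 3]
Op 9: conn=-8 S1=19 S2=-1 S3=42 blocked=[1, 2, 3]
Op 10: conn=-8 S1=19 S2=-1 S3=53 blocked=[1, 2, 3]
Op 11: conn=19 S1=19 S2=-1 S3=53 blocked=[2]
Op 12: conn=19 S1=19 S2=-1 S3=73 blocked=[2]
Op 13: conn=14 S1=14 S2=-1 S3=73 blocked=[2]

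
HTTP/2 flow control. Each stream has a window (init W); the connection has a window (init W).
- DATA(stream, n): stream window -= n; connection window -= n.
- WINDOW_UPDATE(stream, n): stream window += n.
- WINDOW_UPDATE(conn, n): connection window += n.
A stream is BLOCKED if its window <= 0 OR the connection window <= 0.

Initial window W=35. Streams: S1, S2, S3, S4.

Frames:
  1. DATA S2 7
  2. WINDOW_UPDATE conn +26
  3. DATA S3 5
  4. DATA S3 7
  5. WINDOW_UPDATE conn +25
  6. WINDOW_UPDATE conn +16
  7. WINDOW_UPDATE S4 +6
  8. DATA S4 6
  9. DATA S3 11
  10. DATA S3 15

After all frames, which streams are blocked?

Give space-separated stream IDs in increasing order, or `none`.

Answer: S3

Derivation:
Op 1: conn=28 S1=35 S2=28 S3=35 S4=35 blocked=[]
Op 2: conn=54 S1=35 S2=28 S3=35 S4=35 blocked=[]
Op 3: conn=49 S1=35 S2=28 S3=30 S4=35 blocked=[]
Op 4: conn=42 S1=35 S2=28 S3=23 S4=35 blocked=[]
Op 5: conn=67 S1=35 S2=28 S3=23 S4=35 blocked=[]
Op 6: conn=83 S1=35 S2=28 S3=23 S4=35 blocked=[]
Op 7: conn=83 S1=35 S2=28 S3=23 S4=41 blocked=[]
Op 8: conn=77 S1=35 S2=28 S3=23 S4=35 blocked=[]
Op 9: conn=66 S1=35 S2=28 S3=12 S4=35 blocked=[]
Op 10: conn=51 S1=35 S2=28 S3=-3 S4=35 blocked=[3]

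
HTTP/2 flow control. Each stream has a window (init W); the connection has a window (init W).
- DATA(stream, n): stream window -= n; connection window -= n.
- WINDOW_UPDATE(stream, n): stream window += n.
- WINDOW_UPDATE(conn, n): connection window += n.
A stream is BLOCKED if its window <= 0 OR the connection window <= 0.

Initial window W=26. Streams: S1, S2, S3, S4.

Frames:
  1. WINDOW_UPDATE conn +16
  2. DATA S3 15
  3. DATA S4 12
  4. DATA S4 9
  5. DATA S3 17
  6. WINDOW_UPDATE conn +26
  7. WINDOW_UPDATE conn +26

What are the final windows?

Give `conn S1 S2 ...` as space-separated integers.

Answer: 41 26 26 -6 5

Derivation:
Op 1: conn=42 S1=26 S2=26 S3=26 S4=26 blocked=[]
Op 2: conn=27 S1=26 S2=26 S3=11 S4=26 blocked=[]
Op 3: conn=15 S1=26 S2=26 S3=11 S4=14 blocked=[]
Op 4: conn=6 S1=26 S2=26 S3=11 S4=5 blocked=[]
Op 5: conn=-11 S1=26 S2=26 S3=-6 S4=5 blocked=[1, 2, 3, 4]
Op 6: conn=15 S1=26 S2=26 S3=-6 S4=5 blocked=[3]
Op 7: conn=41 S1=26 S2=26 S3=-6 S4=5 blocked=[3]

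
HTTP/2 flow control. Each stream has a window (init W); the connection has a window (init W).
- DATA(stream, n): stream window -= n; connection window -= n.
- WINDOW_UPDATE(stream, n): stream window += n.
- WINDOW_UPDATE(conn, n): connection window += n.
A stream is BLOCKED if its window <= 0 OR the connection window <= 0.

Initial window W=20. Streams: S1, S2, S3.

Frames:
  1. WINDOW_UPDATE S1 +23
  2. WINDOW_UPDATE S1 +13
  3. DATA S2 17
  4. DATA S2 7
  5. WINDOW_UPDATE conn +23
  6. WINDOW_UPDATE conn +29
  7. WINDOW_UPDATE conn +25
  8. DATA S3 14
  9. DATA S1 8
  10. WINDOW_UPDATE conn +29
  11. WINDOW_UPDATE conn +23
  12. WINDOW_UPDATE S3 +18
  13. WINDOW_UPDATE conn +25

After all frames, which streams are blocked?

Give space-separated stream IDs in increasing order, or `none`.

Answer: S2

Derivation:
Op 1: conn=20 S1=43 S2=20 S3=20 blocked=[]
Op 2: conn=20 S1=56 S2=20 S3=20 blocked=[]
Op 3: conn=3 S1=56 S2=3 S3=20 blocked=[]
Op 4: conn=-4 S1=56 S2=-4 S3=20 blocked=[1, 2, 3]
Op 5: conn=19 S1=56 S2=-4 S3=20 blocked=[2]
Op 6: conn=48 S1=56 S2=-4 S3=20 blocked=[2]
Op 7: conn=73 S1=56 S2=-4 S3=20 blocked=[2]
Op 8: conn=59 S1=56 S2=-4 S3=6 blocked=[2]
Op 9: conn=51 S1=48 S2=-4 S3=6 blocked=[2]
Op 10: conn=80 S1=48 S2=-4 S3=6 blocked=[2]
Op 11: conn=103 S1=48 S2=-4 S3=6 blocked=[2]
Op 12: conn=103 S1=48 S2=-4 S3=24 blocked=[2]
Op 13: conn=128 S1=48 S2=-4 S3=24 blocked=[2]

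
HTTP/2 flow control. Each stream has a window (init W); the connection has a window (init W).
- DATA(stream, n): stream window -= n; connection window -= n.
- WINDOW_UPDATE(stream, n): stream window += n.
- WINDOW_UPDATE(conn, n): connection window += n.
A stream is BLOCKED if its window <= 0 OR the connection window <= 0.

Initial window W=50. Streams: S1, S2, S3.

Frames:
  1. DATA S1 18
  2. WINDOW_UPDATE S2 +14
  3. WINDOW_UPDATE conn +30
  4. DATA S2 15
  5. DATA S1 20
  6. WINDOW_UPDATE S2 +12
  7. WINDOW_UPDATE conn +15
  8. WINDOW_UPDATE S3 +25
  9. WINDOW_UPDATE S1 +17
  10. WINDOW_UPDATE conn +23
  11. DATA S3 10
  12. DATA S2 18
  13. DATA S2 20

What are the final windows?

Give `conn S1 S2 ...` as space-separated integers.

Op 1: conn=32 S1=32 S2=50 S3=50 blocked=[]
Op 2: conn=32 S1=32 S2=64 S3=50 blocked=[]
Op 3: conn=62 S1=32 S2=64 S3=50 blocked=[]
Op 4: conn=47 S1=32 S2=49 S3=50 blocked=[]
Op 5: conn=27 S1=12 S2=49 S3=50 blocked=[]
Op 6: conn=27 S1=12 S2=61 S3=50 blocked=[]
Op 7: conn=42 S1=12 S2=61 S3=50 blocked=[]
Op 8: conn=42 S1=12 S2=61 S3=75 blocked=[]
Op 9: conn=42 S1=29 S2=61 S3=75 blocked=[]
Op 10: conn=65 S1=29 S2=61 S3=75 blocked=[]
Op 11: conn=55 S1=29 S2=61 S3=65 blocked=[]
Op 12: conn=37 S1=29 S2=43 S3=65 blocked=[]
Op 13: conn=17 S1=29 S2=23 S3=65 blocked=[]

Answer: 17 29 23 65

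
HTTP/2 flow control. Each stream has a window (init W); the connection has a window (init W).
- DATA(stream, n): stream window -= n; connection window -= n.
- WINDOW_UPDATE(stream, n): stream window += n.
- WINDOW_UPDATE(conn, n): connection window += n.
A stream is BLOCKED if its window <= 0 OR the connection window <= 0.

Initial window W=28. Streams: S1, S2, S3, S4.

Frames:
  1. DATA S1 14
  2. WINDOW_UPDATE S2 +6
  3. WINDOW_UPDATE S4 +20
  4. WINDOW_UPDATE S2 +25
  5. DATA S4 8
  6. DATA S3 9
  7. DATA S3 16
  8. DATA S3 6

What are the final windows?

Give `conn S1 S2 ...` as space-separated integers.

Op 1: conn=14 S1=14 S2=28 S3=28 S4=28 blocked=[]
Op 2: conn=14 S1=14 S2=34 S3=28 S4=28 blocked=[]
Op 3: conn=14 S1=14 S2=34 S3=28 S4=48 blocked=[]
Op 4: conn=14 S1=14 S2=59 S3=28 S4=48 blocked=[]
Op 5: conn=6 S1=14 S2=59 S3=28 S4=40 blocked=[]
Op 6: conn=-3 S1=14 S2=59 S3=19 S4=40 blocked=[1, 2, 3, 4]
Op 7: conn=-19 S1=14 S2=59 S3=3 S4=40 blocked=[1, 2, 3, 4]
Op 8: conn=-25 S1=14 S2=59 S3=-3 S4=40 blocked=[1, 2, 3, 4]

Answer: -25 14 59 -3 40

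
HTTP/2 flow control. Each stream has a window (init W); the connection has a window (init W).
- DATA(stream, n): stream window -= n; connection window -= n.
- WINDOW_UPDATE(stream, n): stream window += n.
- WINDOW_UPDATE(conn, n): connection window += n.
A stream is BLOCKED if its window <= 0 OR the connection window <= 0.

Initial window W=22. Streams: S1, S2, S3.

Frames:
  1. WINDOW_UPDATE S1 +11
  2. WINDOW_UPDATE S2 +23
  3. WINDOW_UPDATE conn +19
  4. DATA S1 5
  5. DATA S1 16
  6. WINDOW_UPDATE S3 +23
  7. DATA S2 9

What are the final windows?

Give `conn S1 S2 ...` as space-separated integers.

Answer: 11 12 36 45

Derivation:
Op 1: conn=22 S1=33 S2=22 S3=22 blocked=[]
Op 2: conn=22 S1=33 S2=45 S3=22 blocked=[]
Op 3: conn=41 S1=33 S2=45 S3=22 blocked=[]
Op 4: conn=36 S1=28 S2=45 S3=22 blocked=[]
Op 5: conn=20 S1=12 S2=45 S3=22 blocked=[]
Op 6: conn=20 S1=12 S2=45 S3=45 blocked=[]
Op 7: conn=11 S1=12 S2=36 S3=45 blocked=[]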